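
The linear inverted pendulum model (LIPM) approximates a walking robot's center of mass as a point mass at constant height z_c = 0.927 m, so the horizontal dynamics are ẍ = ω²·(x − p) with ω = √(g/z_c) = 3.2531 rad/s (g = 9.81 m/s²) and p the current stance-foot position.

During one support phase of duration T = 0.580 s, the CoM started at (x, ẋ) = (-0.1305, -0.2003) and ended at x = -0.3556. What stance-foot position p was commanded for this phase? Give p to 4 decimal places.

p = -0.1193

ωT = 3.2531·0.580 = 1.886798; cosh(ωT) = 3.374882, sinh(ωT) = 3.223326
x(T) = p + (x₀−p)·cosh(ωT) + (ẋ₀/ω)·sinh(ωT) ⇒ p·(1 − cosh) = x(T) − x₀·cosh − (ẋ₀/ω)·sinh
numerator   = -0.3556 − (-0.1305)·3.374882 − (-0.2003/3.2531)·3.223326 = 0.283289
denominator = 1 − 3.374882 = -2.374882
p = 0.283289 / -2.374882 = -0.1193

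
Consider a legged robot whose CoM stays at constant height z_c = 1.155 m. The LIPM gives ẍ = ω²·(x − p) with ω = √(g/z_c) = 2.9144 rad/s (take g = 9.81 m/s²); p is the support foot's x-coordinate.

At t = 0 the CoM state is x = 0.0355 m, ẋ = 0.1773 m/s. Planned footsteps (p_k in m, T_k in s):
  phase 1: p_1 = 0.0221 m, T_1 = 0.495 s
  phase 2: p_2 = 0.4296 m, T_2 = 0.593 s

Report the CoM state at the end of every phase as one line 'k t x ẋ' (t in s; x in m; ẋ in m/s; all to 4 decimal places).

1 0.4950 0.1736 0.4741
2 1.0880 0.1296 -0.6576

phase 1: p=0.0221, T=0.495, ωT=1.442628, cosh=2.234054, sinh=1.997748; start (x,ẋ)=(0.035500, 0.177300) → end (x,ẋ)=(0.173571, 0.474116)
phase 2: p=0.4296, T=0.593, ωT=1.728239, cosh=2.904164, sinh=2.726567; start (x,ẋ)=(0.173571, 0.474116) → end (x,ẋ)=(0.129609, -0.657575)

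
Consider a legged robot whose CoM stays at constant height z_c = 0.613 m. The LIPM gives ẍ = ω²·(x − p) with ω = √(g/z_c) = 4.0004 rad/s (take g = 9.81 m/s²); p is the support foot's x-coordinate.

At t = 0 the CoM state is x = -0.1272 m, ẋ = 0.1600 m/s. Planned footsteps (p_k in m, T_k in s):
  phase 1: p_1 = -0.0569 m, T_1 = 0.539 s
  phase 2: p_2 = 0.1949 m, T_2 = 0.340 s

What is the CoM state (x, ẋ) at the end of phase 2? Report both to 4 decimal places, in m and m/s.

phase 1: p=-0.0569, T=0.539, ωT=2.156216, cosh=4.377074, sinh=4.261311; start (x,ẋ)=(-0.127200, 0.160000) → end (x,ẋ)=(-0.194173, -0.498069)
phase 2: p=0.1949, T=0.340, ωT=1.360136, cosh=2.076675, sinh=1.820049; start (x,ẋ)=(-0.194173, -0.498069) → end (x,ẋ)=(-0.839682, -3.867136)

x = -0.8397, ẋ = -3.8671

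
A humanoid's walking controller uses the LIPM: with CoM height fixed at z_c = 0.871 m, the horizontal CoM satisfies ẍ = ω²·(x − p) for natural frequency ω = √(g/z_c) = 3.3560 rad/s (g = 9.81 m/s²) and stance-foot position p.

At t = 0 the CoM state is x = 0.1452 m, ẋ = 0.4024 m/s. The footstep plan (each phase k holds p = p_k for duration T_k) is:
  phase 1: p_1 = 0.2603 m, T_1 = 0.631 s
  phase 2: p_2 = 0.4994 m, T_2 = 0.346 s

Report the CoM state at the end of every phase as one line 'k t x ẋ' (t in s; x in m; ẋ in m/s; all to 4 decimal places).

1 0.6310 0.2661 0.1145
2 0.9770 0.1395 -0.9269

phase 1: p=0.2603, T=0.631, ωT=2.117636, cosh=4.215891, sinh=4.095575; start (x,ẋ)=(0.145200, 0.402400) → end (x,ẋ)=(0.266129, 0.114454)
phase 2: p=0.4994, T=0.346, ωT=1.161176, cosh=1.753402, sinh=1.440285; start (x,ẋ)=(0.266129, 0.114454) → end (x,ẋ)=(0.139503, -0.926852)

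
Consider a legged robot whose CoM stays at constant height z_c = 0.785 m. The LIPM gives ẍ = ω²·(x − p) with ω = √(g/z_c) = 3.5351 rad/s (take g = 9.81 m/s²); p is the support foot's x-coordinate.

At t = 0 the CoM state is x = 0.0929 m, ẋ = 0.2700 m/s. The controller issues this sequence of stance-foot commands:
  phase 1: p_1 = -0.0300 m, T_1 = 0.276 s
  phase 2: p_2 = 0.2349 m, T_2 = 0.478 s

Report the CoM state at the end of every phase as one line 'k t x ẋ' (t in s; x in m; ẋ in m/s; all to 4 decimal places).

1 0.2760 0.2431 0.9035
2 0.7540 0.9267 2.6069

phase 1: p=-0.0300, T=0.276, ωT=0.975688, cosh=1.514962, sinh=1.138029; start (x,ẋ)=(0.092900, 0.270000) → end (x,ẋ)=(0.243108, 0.903472)
phase 2: p=0.2349, T=0.478, ωT=1.689778, cosh=2.801419, sinh=2.616858; start (x,ẋ)=(0.243108, 0.903472) → end (x,ẋ)=(0.926689, 2.606934)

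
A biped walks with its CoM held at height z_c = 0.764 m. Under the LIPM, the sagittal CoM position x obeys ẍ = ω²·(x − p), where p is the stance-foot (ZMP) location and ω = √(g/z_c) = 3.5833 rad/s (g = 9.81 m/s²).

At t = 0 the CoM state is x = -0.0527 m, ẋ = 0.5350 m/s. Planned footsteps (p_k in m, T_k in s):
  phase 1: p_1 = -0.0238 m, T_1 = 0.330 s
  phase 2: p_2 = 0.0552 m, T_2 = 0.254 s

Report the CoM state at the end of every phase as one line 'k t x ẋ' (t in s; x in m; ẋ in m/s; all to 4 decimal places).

phase 1: p=-0.0238, T=0.330, ωT=1.182489, cosh=1.784500, sinh=1.477985; start (x,ẋ)=(-0.052700, 0.535000) → end (x,ẋ)=(0.145297, 0.801651)
phase 2: p=0.0552, T=0.254, ωT=0.910158, cosh=1.443588, sinh=1.041128; start (x,ẋ)=(0.145297, 0.801651) → end (x,ẋ)=(0.418182, 1.493375)

1 0.3300 0.1453 0.8017
2 0.5840 0.4182 1.4934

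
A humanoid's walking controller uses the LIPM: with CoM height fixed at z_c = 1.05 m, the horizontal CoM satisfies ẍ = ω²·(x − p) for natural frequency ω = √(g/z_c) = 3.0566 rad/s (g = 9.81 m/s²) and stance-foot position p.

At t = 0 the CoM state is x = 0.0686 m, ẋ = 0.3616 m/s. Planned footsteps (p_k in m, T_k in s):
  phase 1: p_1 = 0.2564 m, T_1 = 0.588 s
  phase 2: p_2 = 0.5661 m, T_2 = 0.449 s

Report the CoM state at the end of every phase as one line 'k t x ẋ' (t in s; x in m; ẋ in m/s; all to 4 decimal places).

1 0.5880 0.0214 -0.5633
2 1.0370 -0.9175 -4.2555

phase 1: p=0.2564, T=0.588, ωT=1.797281, cosh=3.099484, sinh=2.933735; start (x,ẋ)=(0.068600, 0.361600) → end (x,ẋ)=(0.021382, -0.563277)
phase 2: p=0.5661, T=0.449, ωT=1.372413, cosh=2.099177, sinh=1.845683; start (x,ẋ)=(0.021382, -0.563277) → end (x,ẋ)=(-0.917486, -4.255453)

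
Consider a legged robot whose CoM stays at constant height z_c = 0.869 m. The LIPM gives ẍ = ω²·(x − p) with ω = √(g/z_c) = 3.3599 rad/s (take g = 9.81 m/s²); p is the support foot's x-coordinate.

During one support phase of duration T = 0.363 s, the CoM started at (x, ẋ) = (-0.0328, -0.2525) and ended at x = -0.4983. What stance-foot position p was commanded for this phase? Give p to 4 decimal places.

ωT = 3.3599·0.363 = 1.219644; cosh(ωT) = 1.840658, sinh(ωT) = 1.545323
x(T) = p + (x₀−p)·cosh(ωT) + (ẋ₀/ω)·sinh(ωT) ⇒ p·(1 − cosh) = x(T) − x₀·cosh − (ẋ₀/ω)·sinh
numerator   = -0.4983 − (-0.0328)·1.840658 − (-0.2525/3.3599)·1.545323 = -0.321794
denominator = 1 − 1.840658 = -0.840658
p = -0.321794 / -0.840658 = 0.3828

p = 0.3828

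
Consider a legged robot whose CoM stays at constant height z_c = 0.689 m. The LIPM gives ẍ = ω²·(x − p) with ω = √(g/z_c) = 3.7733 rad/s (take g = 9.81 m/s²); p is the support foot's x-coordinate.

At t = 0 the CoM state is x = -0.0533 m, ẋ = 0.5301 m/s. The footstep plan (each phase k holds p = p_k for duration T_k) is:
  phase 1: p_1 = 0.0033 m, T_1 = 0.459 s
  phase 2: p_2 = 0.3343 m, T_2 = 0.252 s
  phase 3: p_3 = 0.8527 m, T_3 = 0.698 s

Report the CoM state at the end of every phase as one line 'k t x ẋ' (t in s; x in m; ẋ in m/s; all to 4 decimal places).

phase 1: p=0.0033, T=0.459, ωT=1.731945, cosh=2.914287, sinh=2.737347; start (x,ẋ)=(-0.053300, 0.530100) → end (x,ẋ)=(0.222913, 0.960252)
phase 2: p=0.3343, T=0.252, ωT=0.950872, cosh=1.487184, sinh=1.100780; start (x,ẋ)=(0.222913, 0.960252) → end (x,ẋ)=(0.448781, 0.965418)
phase 3: p=0.8527, T=0.698, ωT=2.633763, cosh=6.998944, sinh=6.927137; start (x,ẋ)=(0.448781, 0.965418) → end (x,ẋ)=(-0.201966, -3.800805)

1 0.4590 0.2229 0.9603
2 0.7110 0.4488 0.9654
3 1.4090 -0.2020 -3.8008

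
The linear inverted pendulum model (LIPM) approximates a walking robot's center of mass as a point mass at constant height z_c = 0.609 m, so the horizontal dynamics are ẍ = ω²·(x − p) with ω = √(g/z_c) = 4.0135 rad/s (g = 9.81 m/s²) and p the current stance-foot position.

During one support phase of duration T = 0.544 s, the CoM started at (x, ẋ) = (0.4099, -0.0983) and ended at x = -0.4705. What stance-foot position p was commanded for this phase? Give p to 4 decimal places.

p = 0.6311

ωT = 4.0135·0.544 = 2.183344; cosh(ωT) = 4.494301, sinh(ωT) = 4.381637
x(T) = p + (x₀−p)·cosh(ωT) + (ẋ₀/ω)·sinh(ωT) ⇒ p·(1 − cosh) = x(T) − x₀·cosh − (ẋ₀/ω)·sinh
numerator   = -0.4705 − (0.4099)·4.494301 − (-0.0983/4.0135)·4.381637 = -2.205397
denominator = 1 − 4.494301 = -3.494301
p = -2.205397 / -3.494301 = 0.6311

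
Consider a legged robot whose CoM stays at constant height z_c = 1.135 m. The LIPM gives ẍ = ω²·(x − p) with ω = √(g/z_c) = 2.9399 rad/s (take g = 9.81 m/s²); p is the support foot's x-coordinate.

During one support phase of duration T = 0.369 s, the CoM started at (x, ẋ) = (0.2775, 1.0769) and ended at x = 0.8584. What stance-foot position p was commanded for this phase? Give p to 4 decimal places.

ωT = 2.9399·0.369 = 1.084823; cosh(ωT) = 1.648439, sinh(ωT) = 1.310477
x(T) = p + (x₀−p)·cosh(ωT) + (ẋ₀/ω)·sinh(ωT) ⇒ p·(1 − cosh) = x(T) − x₀·cosh − (ẋ₀/ω)·sinh
numerator   = 0.8584 − (0.2775)·1.648439 − (1.0769/2.9399)·1.310477 = -0.079076
denominator = 1 − 1.648439 = -0.648439
p = -0.079076 / -0.648439 = 0.1219

p = 0.1219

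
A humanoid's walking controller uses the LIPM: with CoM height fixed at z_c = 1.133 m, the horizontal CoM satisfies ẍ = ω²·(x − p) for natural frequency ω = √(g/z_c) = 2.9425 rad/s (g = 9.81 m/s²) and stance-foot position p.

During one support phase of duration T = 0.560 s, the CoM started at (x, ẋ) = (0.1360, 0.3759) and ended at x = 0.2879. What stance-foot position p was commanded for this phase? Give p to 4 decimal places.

ωT = 2.9425·0.560 = 1.647800; cosh(ωT) = 2.694005, sinh(ωT) = 2.501532
x(T) = p + (x₀−p)·cosh(ωT) + (ẋ₀/ω)·sinh(ωT) ⇒ p·(1 − cosh) = x(T) − x₀·cosh − (ẋ₀/ω)·sinh
numerator   = 0.2879 − (0.1360)·2.694005 − (0.3759/2.9425)·2.501532 = -0.398052
denominator = 1 − 2.694005 = -1.694005
p = -0.398052 / -1.694005 = 0.2350

p = 0.2350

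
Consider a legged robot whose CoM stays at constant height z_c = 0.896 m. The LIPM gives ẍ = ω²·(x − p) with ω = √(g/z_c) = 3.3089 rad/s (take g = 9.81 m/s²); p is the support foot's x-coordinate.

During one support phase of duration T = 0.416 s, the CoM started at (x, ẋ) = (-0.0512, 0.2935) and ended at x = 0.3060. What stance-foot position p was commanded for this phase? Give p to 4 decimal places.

p = -0.2253

ωT = 3.3089·0.416 = 1.376502; cosh(ωT) = 2.106742, sinh(ωT) = 1.854282
x(T) = p + (x₀−p)·cosh(ωT) + (ẋ₀/ω)·sinh(ωT) ⇒ p·(1 − cosh) = x(T) − x₀·cosh − (ẋ₀/ω)·sinh
numerator   = 0.3060 − (-0.0512)·2.106742 − (0.2935/3.3089)·1.854282 = 0.249390
denominator = 1 − 2.106742 = -1.106742
p = 0.249390 / -1.106742 = -0.2253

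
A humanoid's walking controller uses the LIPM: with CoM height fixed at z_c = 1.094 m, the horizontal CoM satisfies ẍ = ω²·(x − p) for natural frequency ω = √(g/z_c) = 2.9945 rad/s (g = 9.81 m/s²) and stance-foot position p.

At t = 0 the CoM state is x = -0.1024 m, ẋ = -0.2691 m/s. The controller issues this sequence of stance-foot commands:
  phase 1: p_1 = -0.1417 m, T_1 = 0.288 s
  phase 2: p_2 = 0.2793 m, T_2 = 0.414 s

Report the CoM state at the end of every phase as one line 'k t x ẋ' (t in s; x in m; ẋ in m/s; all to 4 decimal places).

1 0.2880 -0.1743 -0.2610
2 0.7020 -0.7078 -2.6384

phase 1: p=-0.1417, T=0.288, ωT=0.862416, cosh=1.395509, sinh=0.973368; start (x,ẋ)=(-0.102400, -0.269100) → end (x,ẋ)=(-0.174328, -0.260982)
phase 2: p=0.2793, T=0.414, ωT=1.239723, cosh=1.872060, sinh=1.582596; start (x,ẋ)=(-0.174328, -0.260982) → end (x,ẋ)=(-0.707848, -2.638355)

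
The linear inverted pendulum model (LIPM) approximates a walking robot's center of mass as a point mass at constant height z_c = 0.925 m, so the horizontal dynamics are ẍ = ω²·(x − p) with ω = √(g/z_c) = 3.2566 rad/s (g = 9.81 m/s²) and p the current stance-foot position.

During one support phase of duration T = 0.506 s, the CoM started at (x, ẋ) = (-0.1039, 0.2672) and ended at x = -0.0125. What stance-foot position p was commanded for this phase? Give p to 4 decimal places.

ωT = 3.2566·0.506 = 1.647840; cosh(ωT) = 2.694104, sinh(ωT) = 2.501639
x(T) = p + (x₀−p)·cosh(ωT) + (ẋ₀/ω)·sinh(ωT) ⇒ p·(1 − cosh) = x(T) − x₀·cosh − (ẋ₀/ω)·sinh
numerator   = -0.0125 − (-0.1039)·2.694104 − (0.2672/3.2566)·2.501639 = 0.062161
denominator = 1 − 2.694104 = -1.694104
p = 0.062161 / -1.694104 = -0.0367

p = -0.0367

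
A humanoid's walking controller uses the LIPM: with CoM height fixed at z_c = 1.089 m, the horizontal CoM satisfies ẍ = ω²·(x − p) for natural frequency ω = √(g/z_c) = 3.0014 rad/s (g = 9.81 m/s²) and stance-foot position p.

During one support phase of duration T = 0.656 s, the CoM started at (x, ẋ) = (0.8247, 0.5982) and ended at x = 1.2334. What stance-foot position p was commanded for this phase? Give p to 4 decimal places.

p = 0.9345

ωT = 3.0014·0.656 = 1.968918; cosh(ωT) = 3.651266, sinh(ωT) = 3.511659
x(T) = p + (x₀−p)·cosh(ωT) + (ẋ₀/ω)·sinh(ωT) ⇒ p·(1 − cosh) = x(T) − x₀·cosh − (ẋ₀/ω)·sinh
numerator   = 1.2334 − (0.8247)·3.651266 − (0.5982/3.0014)·3.511659 = -2.477697
denominator = 1 − 3.651266 = -2.651266
p = -2.477697 / -2.651266 = 0.9345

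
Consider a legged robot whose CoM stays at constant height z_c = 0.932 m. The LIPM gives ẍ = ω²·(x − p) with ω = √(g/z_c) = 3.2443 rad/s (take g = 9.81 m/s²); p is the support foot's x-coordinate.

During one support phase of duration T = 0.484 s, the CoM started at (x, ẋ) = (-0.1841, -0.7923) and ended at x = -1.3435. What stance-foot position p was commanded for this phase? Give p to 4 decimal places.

ωT = 3.2443·0.484 = 1.570241; cosh(ωT) = 2.507901, sinh(ωT) = 2.299906
x(T) = p + (x₀−p)·cosh(ωT) + (ẋ₀/ω)·sinh(ωT) ⇒ p·(1 − cosh) = x(T) − x₀·cosh − (ẋ₀/ω)·sinh
numerator   = -1.3435 − (-0.1841)·2.507901 − (-0.7923/3.2443)·2.299906 = -0.320129
denominator = 1 − 2.507901 = -1.507901
p = -0.320129 / -1.507901 = 0.2123

p = 0.2123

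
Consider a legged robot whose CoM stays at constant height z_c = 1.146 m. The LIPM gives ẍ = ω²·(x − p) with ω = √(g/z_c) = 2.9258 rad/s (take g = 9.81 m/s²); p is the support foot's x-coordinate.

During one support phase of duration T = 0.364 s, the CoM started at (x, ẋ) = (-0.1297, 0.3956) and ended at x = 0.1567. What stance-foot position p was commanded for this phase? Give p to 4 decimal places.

ωT = 2.9258·0.364 = 1.064991; cosh(ωT) = 1.622772, sinh(ωT) = 1.278041
x(T) = p + (x₀−p)·cosh(ωT) + (ẋ₀/ω)·sinh(ωT) ⇒ p·(1 − cosh) = x(T) − x₀·cosh − (ẋ₀/ω)·sinh
numerator   = 0.1567 − (-0.1297)·1.622772 − (0.3956/2.9258)·1.278041 = 0.194368
denominator = 1 − 1.622772 = -0.622772
p = 0.194368 / -0.622772 = -0.3121

p = -0.3121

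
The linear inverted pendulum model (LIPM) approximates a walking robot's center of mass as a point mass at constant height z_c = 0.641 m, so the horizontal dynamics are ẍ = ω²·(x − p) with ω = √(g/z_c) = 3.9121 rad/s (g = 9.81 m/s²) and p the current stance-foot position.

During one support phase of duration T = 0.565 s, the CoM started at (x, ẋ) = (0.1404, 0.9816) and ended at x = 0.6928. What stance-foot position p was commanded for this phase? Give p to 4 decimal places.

p = 0.3003

ωT = 3.9121·0.565 = 2.210336; cosh(ωT) = 4.614224, sinh(ωT) = 4.504560
x(T) = p + (x₀−p)·cosh(ωT) + (ẋ₀/ω)·sinh(ωT) ⇒ p·(1 − cosh) = x(T) − x₀·cosh − (ẋ₀/ω)·sinh
numerator   = 0.6928 − (0.1404)·4.614224 − (0.9816/3.9121)·4.504560 = -1.085294
denominator = 1 − 4.614224 = -3.614224
p = -1.085294 / -3.614224 = 0.3003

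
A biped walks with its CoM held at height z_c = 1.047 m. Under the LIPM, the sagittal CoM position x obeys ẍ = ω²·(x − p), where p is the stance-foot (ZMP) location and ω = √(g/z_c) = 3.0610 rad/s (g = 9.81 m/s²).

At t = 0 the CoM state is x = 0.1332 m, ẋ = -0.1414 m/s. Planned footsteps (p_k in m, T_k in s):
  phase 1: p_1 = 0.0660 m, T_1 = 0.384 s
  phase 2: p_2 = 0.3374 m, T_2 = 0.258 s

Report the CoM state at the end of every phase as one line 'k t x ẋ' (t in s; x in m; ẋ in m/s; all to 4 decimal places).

phase 1: p=0.0660, T=0.384, ωT=1.175424, cosh=1.774102, sinh=1.465414; start (x,ẋ)=(0.133200, -0.141400) → end (x,ẋ)=(0.117526, 0.050576)
phase 2: p=0.3374, T=0.258, ωT=0.789738, cosh=1.328391, sinh=0.874428; start (x,ẋ)=(0.117526, 0.050576) → end (x,ẋ)=(0.059770, -0.521334)

1 0.3840 0.1175 0.0506
2 0.6420 0.0598 -0.5213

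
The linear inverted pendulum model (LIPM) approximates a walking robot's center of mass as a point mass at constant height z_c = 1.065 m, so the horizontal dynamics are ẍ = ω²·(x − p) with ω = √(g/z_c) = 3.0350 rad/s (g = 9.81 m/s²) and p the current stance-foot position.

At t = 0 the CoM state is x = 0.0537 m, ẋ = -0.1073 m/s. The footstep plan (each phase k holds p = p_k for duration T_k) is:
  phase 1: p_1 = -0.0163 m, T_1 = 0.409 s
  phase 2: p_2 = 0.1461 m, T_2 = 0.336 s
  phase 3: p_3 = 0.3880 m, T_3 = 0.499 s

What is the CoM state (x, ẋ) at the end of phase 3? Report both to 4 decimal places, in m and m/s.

x = -0.4618, ẋ = -2.3859

phase 1: p=-0.0163, T=0.409, ωT=1.241315, cosh=1.874582, sinh=1.585578; start (x,ẋ)=(0.053700, -0.107300) → end (x,ẋ)=(0.058864, 0.135713)
phase 2: p=0.1461, T=0.336, ωT=1.019760, cosh=1.566605, sinh=1.205924; start (x,ẋ)=(0.058864, 0.135713) → end (x,ẋ)=(0.063360, -0.106673)
phase 3: p=0.3880, T=0.499, ωT=1.514465, cosh=2.383457, sinh=2.163531; start (x,ẋ)=(0.063360, -0.106673) → end (x,ẋ)=(-0.461809, -2.385941)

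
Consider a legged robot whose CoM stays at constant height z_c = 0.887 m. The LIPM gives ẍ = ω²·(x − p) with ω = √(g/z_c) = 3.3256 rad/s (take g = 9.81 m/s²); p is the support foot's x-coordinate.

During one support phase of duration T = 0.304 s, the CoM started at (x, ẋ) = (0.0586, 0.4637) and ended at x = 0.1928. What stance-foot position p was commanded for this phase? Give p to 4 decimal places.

ωT = 3.3256·0.304 = 1.010982; cosh(ωT) = 1.556080, sinh(ωT) = 1.192219
x(T) = p + (x₀−p)·cosh(ωT) + (ẋ₀/ω)·sinh(ωT) ⇒ p·(1 − cosh) = x(T) − x₀·cosh − (ẋ₀/ω)·sinh
numerator   = 0.1928 − (0.0586)·1.556080 − (0.4637/3.3256)·1.192219 = -0.064622
denominator = 1 − 1.556080 = -0.556080
p = -0.064622 / -0.556080 = 0.1162

p = 0.1162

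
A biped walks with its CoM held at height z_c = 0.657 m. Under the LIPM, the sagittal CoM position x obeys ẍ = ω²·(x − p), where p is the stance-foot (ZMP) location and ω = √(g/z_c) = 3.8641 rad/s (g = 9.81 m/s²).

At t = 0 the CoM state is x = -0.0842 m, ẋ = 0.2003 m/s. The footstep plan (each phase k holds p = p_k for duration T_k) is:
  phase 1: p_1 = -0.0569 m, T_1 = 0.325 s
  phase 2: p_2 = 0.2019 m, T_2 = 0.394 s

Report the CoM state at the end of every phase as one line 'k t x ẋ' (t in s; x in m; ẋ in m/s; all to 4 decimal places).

1 0.3250 -0.0251 0.2100
2 0.7190 -0.2245 -1.4104

phase 1: p=-0.0569, T=0.325, ωT=1.255833, cosh=1.897799, sinh=1.612961; start (x,ẋ)=(-0.084200, 0.200300) → end (x,ẋ)=(-0.025100, 0.209978)
phase 2: p=0.2019, T=0.394, ωT=1.522455, cosh=2.400821, sinh=2.182645; start (x,ẋ)=(-0.025100, 0.209978) → end (x,ẋ)=(-0.224480, -1.410391)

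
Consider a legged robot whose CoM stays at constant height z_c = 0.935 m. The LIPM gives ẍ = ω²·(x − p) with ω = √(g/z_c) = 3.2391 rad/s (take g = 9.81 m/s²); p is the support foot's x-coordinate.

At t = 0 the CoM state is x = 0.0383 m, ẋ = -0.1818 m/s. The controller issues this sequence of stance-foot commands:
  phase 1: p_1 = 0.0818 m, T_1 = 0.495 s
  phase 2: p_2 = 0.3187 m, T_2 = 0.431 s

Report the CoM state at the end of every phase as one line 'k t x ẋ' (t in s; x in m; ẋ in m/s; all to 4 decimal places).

1 0.4950 -0.1645 -0.8060
2 0.9260 -1.1887 -4.6947

phase 1: p=0.0818, T=0.495, ωT=1.603355, cosh=2.585448, sinh=2.384227; start (x,ẋ)=(0.038300, -0.181800) → end (x,ẋ)=(-0.164486, -0.805974)
phase 2: p=0.3187, T=0.431, ωT=1.396052, cosh=2.143397, sinh=1.895825; start (x,ẋ)=(-0.164486, -0.805974) → end (x,ẋ)=(-1.188691, -4.694654)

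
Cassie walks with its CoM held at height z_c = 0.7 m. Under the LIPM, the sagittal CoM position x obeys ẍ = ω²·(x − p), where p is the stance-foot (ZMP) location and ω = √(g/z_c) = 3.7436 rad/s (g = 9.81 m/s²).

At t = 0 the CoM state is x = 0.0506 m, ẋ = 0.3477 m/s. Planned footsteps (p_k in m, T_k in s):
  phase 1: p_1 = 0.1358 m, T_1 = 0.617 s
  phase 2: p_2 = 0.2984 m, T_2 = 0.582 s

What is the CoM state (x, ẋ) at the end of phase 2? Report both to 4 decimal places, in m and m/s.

x = -0.0885, ẋ = -1.3718

phase 1: p=0.1358, T=0.617, ωT=2.309801, cosh=5.085852, sinh=4.986571; start (x,ẋ)=(0.050600, 0.347700) → end (x,ẋ)=(0.165631, 0.177860)
phase 2: p=0.2984, T=0.582, ωT=2.178775, cosh=4.474329, sinh=4.361149; start (x,ẋ)=(0.165631, 0.177860) → end (x,ẋ)=(-0.088453, -1.371838)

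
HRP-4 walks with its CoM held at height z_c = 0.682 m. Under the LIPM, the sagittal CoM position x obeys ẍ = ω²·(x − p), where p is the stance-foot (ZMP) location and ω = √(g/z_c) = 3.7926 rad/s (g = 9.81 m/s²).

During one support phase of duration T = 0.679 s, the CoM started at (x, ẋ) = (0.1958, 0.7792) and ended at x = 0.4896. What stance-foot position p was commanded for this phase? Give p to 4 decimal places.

ωT = 3.7926·0.679 = 2.575175; cosh(ωT) = 6.604881, sinh(ωT) = 6.528740
x(T) = p + (x₀−p)·cosh(ωT) + (ẋ₀/ω)·sinh(ωT) ⇒ p·(1 − cosh) = x(T) − x₀·cosh − (ẋ₀/ω)·sinh
numerator   = 0.4896 − (0.1958)·6.604881 − (0.7792/3.7926)·6.528740 = -2.144983
denominator = 1 − 6.604881 = -5.604881
p = -2.144983 / -5.604881 = 0.3827

p = 0.3827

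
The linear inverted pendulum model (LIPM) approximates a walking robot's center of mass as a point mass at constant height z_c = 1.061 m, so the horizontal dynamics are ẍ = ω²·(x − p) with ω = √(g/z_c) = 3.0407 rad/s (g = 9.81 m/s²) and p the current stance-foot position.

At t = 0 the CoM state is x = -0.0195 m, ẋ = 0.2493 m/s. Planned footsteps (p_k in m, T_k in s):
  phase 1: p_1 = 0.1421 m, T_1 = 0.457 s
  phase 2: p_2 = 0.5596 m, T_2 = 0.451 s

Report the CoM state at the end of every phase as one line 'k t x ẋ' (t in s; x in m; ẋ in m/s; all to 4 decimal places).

phase 1: p=0.1421, T=0.457, ωT=1.389600, cosh=2.131210, sinh=1.882035; start (x,ẋ)=(-0.019500, 0.249300) → end (x,ẋ)=(-0.048000, -0.393478)
phase 2: p=0.5596, T=0.451, ωT=1.371356, cosh=2.097226, sinh=1.843463; start (x,ẋ)=(-0.048000, -0.393478) → end (x,ẋ)=(-0.953225, -4.231064)

1 0.4570 -0.0480 -0.3935
2 0.9080 -0.9532 -4.2311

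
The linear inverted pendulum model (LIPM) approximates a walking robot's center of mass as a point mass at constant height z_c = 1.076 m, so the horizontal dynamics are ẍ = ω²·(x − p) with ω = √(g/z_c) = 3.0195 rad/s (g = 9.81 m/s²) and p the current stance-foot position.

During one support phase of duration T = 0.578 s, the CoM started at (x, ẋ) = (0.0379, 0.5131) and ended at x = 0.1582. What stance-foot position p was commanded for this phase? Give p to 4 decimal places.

ωT = 3.0195·0.578 = 1.745271; cosh(ωT) = 2.951026, sinh(ωT) = 2.776428
x(T) = p + (x₀−p)·cosh(ωT) + (ẋ₀/ω)·sinh(ωT) ⇒ p·(1 − cosh) = x(T) − x₀·cosh − (ẋ₀/ω)·sinh
numerator   = 0.1582 − (0.0379)·2.951026 − (0.5131/3.0195)·2.776428 = -0.425439
denominator = 1 − 2.951026 = -1.951026
p = -0.425439 / -1.951026 = 0.2181

p = 0.2181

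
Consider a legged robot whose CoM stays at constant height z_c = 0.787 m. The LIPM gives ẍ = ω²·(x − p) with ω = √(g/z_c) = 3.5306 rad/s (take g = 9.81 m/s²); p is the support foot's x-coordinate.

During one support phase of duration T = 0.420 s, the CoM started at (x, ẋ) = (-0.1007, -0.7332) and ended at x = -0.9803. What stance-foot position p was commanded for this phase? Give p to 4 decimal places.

ωT = 3.5306·0.420 = 1.482852; cosh(ωT) = 2.316241, sinh(ωT) = 2.089251
x(T) = p + (x₀−p)·cosh(ωT) + (ẋ₀/ω)·sinh(ωT) ⇒ p·(1 − cosh) = x(T) − x₀·cosh − (ẋ₀/ω)·sinh
numerator   = -0.9803 − (-0.1007)·2.316241 − (-0.7332/3.5306)·2.089251 = -0.313180
denominator = 1 − 2.316241 = -1.316241
p = -0.313180 / -1.316241 = 0.2379

p = 0.2379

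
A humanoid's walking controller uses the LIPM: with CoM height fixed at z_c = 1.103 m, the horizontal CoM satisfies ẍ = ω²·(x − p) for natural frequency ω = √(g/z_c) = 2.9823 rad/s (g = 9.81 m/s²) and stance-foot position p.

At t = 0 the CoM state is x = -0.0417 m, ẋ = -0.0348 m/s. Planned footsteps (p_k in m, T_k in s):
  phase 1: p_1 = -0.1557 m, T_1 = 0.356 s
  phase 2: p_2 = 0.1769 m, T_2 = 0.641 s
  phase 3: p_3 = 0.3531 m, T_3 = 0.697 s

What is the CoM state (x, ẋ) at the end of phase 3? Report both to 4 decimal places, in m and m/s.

phase 1: p=-0.1557, T=0.356, ωT=1.061699, cosh=1.618573, sinh=1.272705; start (x,ẋ)=(-0.041700, -0.034800) → end (x,ẋ)=(0.013966, 0.376371)
phase 2: p=0.1769, T=0.641, ωT=1.911654, cosh=3.456053, sinh=3.308217; start (x,ẋ)=(0.013966, 0.376371) → end (x,ẋ)=(0.031295, -0.306762)
phase 3: p=0.3531, T=0.697, ωT=2.078663, cosh=4.059436, sinh=3.934339; start (x,ẋ)=(0.031295, -0.306762) → end (x,ẋ)=(-1.357937, -5.021143)

x = -1.3579, ẋ = -5.0211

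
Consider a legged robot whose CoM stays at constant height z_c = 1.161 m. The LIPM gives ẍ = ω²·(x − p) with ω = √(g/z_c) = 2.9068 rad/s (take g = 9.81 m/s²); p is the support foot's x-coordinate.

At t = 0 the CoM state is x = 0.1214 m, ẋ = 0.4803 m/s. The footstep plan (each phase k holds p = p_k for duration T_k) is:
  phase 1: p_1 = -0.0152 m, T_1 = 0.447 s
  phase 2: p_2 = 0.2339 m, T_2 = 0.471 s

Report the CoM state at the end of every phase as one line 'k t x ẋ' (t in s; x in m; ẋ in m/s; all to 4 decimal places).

1 0.4470 0.5343 1.6199
2 0.9180 1.8874 4.9962

phase 1: p=-0.0152, T=0.447, ωT=1.299340, cosh=1.969793, sinh=1.697081; start (x,ẋ)=(0.121400, 0.480300) → end (x,ẋ)=(0.534288, 1.619950)
phase 2: p=0.2339, T=0.471, ωT=1.369103, cosh=2.093078, sinh=1.838743; start (x,ẋ)=(0.534288, 1.619950) → end (x,ẋ)=(1.887361, 4.996213)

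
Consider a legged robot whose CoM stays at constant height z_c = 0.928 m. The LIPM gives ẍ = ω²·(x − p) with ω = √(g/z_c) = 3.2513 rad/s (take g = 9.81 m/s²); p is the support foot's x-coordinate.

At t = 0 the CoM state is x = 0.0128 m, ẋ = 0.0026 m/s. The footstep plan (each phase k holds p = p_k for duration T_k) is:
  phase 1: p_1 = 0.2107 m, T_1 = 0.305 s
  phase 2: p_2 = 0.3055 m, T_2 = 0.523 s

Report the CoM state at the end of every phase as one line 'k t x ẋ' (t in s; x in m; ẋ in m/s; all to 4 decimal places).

phase 1: p=0.2107, T=0.305, ωT=0.991646, cosh=1.533317, sinh=1.162352; start (x,ẋ)=(0.012800, 0.002600) → end (x,ẋ)=(-0.091814, -0.743908)
phase 2: p=0.3055, T=0.523, ωT=1.700430, cosh=2.829453, sinh=2.646848; start (x,ẋ)=(-0.091814, -0.743908) → end (x,ẋ)=(-1.424289, -5.524017)

1 0.3050 -0.0918 -0.7439
2 0.8280 -1.4243 -5.5240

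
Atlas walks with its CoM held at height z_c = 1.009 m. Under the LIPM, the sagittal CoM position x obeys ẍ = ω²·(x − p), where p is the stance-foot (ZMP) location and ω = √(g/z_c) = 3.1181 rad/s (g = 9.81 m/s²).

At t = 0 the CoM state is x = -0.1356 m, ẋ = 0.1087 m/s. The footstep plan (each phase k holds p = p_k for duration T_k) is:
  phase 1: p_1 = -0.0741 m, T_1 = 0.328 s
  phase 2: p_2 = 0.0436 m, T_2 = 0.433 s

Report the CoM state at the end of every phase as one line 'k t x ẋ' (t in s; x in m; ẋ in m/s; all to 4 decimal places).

phase 1: p=-0.0741, T=0.328, ωT=1.022737, cosh=1.570202, sinh=1.210593; start (x,ẋ)=(-0.135600, 0.108700) → end (x,ẋ)=(-0.128465, -0.061466)
phase 2: p=0.0436, T=0.433, ωT=1.350137, cosh=2.058580, sinh=1.799375; start (x,ẋ)=(-0.128465, -0.061466) → end (x,ẋ)=(-0.346080, -1.091926)

1 0.3280 -0.1285 -0.0615
2 0.7610 -0.3461 -1.0919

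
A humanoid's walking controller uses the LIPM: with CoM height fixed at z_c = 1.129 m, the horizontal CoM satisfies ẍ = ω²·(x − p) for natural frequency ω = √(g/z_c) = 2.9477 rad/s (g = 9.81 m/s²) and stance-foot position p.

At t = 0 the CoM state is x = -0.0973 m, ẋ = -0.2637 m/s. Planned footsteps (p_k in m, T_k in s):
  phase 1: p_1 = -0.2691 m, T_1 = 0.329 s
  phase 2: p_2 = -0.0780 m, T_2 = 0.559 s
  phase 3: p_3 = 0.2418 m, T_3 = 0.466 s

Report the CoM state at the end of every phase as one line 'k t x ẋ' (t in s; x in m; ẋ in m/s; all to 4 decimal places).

1 0.3290 -0.1110 0.1741
2 0.8880 -0.0192 0.2257
3 1.3540 -0.1651 -0.9474

phase 1: p=-0.2691, T=0.329, ωT=0.969793, cosh=1.508280, sinh=1.129119; start (x,ẋ)=(-0.097300, -0.263700) → end (x,ẋ)=(-0.110988, 0.174069)
phase 2: p=-0.0780, T=0.559, ωT=1.647764, cosh=2.693916, sinh=2.501436; start (x,ẋ)=(-0.110988, 0.174069) → end (x,ẋ)=(-0.019151, 0.225691)
phase 3: p=0.2418, T=0.466, ωT=1.373628, cosh=2.101421, sinh=1.848234; start (x,ẋ)=(-0.019151, 0.225691) → end (x,ẋ)=(-0.165057, -0.947397)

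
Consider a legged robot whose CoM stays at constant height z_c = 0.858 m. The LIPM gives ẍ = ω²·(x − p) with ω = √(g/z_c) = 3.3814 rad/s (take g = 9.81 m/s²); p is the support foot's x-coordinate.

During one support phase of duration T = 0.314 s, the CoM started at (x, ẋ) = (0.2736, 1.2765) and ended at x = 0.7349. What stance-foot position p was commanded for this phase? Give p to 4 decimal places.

p = 0.3046

ωT = 3.3814·0.314 = 1.061760; cosh(ωT) = 1.618651, sinh(ωT) = 1.272804
x(T) = p + (x₀−p)·cosh(ωT) + (ẋ₀/ω)·sinh(ωT) ⇒ p·(1 − cosh) = x(T) − x₀·cosh − (ẋ₀/ω)·sinh
numerator   = 0.7349 − (0.2736)·1.618651 − (1.2765/3.3814)·1.272804 = -0.188454
denominator = 1 − 1.618651 = -0.618651
p = -0.188454 / -0.618651 = 0.3046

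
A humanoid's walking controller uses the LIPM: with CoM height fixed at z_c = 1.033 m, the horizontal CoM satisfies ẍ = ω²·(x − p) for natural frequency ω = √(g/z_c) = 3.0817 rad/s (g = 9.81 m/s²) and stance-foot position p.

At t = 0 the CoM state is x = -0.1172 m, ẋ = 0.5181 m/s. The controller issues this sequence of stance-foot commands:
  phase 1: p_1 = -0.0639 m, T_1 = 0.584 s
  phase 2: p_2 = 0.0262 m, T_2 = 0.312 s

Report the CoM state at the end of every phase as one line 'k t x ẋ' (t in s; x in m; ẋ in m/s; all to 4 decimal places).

1 0.5840 0.2650 1.1264
2 0.8960 0.7923 2.5102

phase 1: p=-0.0639, T=0.584, ωT=1.799713, cosh=3.106628, sinh=2.941282; start (x,ẋ)=(-0.117200, 0.518100) → end (x,ẋ)=(0.265009, 1.126425)
phase 2: p=0.0262, T=0.312, ωT=0.961490, cosh=1.498957, sinh=1.116635; start (x,ẋ)=(0.265009, 1.126425) → end (x,ẋ)=(0.792318, 2.510238)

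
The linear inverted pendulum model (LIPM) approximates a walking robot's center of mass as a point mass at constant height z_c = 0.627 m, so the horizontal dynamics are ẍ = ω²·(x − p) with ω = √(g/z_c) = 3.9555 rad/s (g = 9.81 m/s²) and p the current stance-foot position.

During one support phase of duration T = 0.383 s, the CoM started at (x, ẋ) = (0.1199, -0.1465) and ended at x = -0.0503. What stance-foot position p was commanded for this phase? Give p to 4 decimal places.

p = 0.1849

ωT = 3.9555·0.383 = 1.514957; cosh(ωT) = 2.384520, sinh(ωT) = 2.164703
x(T) = p + (x₀−p)·cosh(ωT) + (ẋ₀/ω)·sinh(ωT) ⇒ p·(1 − cosh) = x(T) − x₀·cosh − (ẋ₀/ω)·sinh
numerator   = -0.0503 − (0.1199)·2.384520 − (-0.1465/3.9555)·2.164703 = -0.256030
denominator = 1 − 2.384520 = -1.384520
p = -0.256030 / -1.384520 = 0.1849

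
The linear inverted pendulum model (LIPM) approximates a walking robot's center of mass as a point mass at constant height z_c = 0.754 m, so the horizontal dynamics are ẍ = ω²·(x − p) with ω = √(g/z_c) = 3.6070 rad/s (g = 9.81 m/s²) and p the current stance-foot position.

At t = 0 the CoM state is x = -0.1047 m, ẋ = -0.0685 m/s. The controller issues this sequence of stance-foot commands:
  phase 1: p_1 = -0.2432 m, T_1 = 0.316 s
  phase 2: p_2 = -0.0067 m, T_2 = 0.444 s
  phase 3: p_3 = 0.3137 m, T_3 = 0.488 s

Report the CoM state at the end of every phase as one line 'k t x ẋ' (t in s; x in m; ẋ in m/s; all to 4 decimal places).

phase 1: p=-0.2432, T=0.316, ωT=1.139812, cosh=1.723030, sinh=1.403151; start (x,ẋ)=(-0.104700, -0.068500) → end (x,ẋ)=(-0.031207, 0.582944)
phase 2: p=-0.0067, T=0.444, ωT=1.601508, cosh=2.581050, sinh=2.379457; start (x,ẋ)=(-0.031207, 0.582944) → end (x,ẋ)=(0.314600, 1.294267)
phase 3: p=0.3137, T=0.488, ωT=1.760216, cosh=2.992850, sinh=2.820843; start (x,ẋ)=(0.314600, 1.294267) → end (x,ẋ)=(1.328572, 3.882707)

1 0.3160 -0.0312 0.5829
2 0.7600 0.3146 1.2943
3 1.2480 1.3286 3.8827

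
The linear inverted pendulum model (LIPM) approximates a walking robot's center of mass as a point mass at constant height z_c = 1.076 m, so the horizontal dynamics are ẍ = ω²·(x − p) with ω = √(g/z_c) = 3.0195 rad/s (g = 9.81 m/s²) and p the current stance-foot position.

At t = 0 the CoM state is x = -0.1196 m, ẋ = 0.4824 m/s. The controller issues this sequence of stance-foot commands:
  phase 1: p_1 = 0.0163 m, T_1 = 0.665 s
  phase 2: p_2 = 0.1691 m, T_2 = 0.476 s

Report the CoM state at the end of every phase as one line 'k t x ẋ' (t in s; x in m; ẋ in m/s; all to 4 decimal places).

1 0.6650 0.0853 0.3283
2 1.1410 0.1987 0.2274

phase 1: p=0.0163, T=0.665, ωT=2.007967, cosh=3.791212, sinh=3.656951; start (x,ẋ)=(-0.119600, 0.482400) → end (x,ẋ)=(0.085314, 0.328251)
phase 2: p=0.1691, T=0.476, ωT=1.437282, cosh=2.223406, sinh=1.985833; start (x,ẋ)=(0.085314, 0.328251) → end (x,ẋ)=(0.198691, 0.227438)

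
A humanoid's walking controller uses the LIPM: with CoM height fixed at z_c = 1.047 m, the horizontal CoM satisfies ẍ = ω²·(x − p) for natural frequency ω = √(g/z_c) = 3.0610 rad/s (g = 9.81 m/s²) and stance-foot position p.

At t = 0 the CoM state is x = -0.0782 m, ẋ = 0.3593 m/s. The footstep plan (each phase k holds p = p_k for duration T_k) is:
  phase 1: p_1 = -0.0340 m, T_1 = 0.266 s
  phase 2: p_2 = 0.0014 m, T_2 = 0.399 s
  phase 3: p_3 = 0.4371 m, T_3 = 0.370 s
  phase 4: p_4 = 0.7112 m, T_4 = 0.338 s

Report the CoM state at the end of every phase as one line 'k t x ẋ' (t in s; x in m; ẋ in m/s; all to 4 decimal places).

1 0.2660 0.0128 0.3624
2 0.6650 0.2058 0.7221
3 1.0350 0.3689 0.2520
4 1.3730 0.2699 -0.8889

phase 1: p=-0.0340, T=0.266, ωT=0.814226, cosh=1.350205, sinh=0.907223; start (x,ẋ)=(-0.078200, 0.359300) → end (x,ẋ)=(0.012811, 0.362385)
phase 2: p=0.0014, T=0.399, ωT=1.221339, cosh=1.843281, sinh=1.548446; start (x,ẋ)=(0.012811, 0.362385) → end (x,ẋ)=(0.205750, 0.722061)
phase 3: p=0.4371, T=0.370, ωT=1.132570, cosh=1.712913, sinh=1.390709; start (x,ẋ)=(0.205750, 0.722061) → end (x,ẋ)=(0.368873, 0.251981)
phase 4: p=0.7112, T=0.338, ωT=1.034618, cosh=1.584697, sinh=1.229334; start (x,ẋ)=(0.368873, 0.251981) → end (x,ẋ)=(0.269914, -0.888861)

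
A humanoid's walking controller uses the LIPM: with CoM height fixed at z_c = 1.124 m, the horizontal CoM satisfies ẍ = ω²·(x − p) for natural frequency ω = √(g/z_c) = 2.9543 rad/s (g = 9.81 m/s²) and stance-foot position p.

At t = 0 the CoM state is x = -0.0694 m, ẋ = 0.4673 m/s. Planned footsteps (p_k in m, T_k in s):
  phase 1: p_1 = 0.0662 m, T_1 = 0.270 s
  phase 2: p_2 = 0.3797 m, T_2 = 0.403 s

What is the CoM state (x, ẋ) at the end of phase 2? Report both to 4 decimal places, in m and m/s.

phase 1: p=0.0662, T=0.270, ωT=0.797661, cosh=1.335361, sinh=0.884980; start (x,ẋ)=(-0.069400, 0.467300) → end (x,ẋ)=(0.025108, 0.269489)
phase 2: p=0.3797, T=0.403, ωT=1.190583, cosh=1.796521, sinh=1.492477; start (x,ẋ)=(0.025108, 0.269489) → end (x,ẋ)=(-0.121190, -1.079335)

x = -0.1212, ẋ = -1.0793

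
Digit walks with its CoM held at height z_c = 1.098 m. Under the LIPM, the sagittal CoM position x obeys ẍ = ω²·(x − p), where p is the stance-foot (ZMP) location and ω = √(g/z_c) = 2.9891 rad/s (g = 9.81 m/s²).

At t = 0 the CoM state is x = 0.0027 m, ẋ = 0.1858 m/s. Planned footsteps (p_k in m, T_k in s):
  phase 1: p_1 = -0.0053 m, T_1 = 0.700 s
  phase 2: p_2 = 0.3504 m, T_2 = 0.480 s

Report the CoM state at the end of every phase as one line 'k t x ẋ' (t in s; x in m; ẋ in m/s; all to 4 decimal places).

1 0.7000 0.2756 0.8598
2 1.1800 0.7541 1.4648

phase 1: p=-0.0053, T=0.700, ωT=2.092370, cosh=4.113747, sinh=3.990352; start (x,ẋ)=(0.002700, 0.185800) → end (x,ẋ)=(0.275647, 0.859755)
phase 2: p=0.3504, T=0.480, ωT=1.434768, cosh=2.218421, sinh=1.980250; start (x,ẋ)=(0.275647, 0.859755) → end (x,ẋ)=(0.754146, 1.464822)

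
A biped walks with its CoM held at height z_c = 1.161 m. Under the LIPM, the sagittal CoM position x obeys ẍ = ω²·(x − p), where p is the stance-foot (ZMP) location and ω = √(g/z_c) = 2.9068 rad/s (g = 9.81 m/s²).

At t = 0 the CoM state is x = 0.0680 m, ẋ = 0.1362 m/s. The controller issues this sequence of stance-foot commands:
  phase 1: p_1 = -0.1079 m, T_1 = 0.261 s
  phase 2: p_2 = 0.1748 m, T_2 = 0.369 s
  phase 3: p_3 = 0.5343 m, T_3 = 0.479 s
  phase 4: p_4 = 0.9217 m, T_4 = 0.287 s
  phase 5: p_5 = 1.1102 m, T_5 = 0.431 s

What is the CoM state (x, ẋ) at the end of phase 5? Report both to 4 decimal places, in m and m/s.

phase 1: p=-0.1079, T=0.261, ωT=0.758675, cosh=1.301866, sinh=0.833579; start (x,ẋ)=(0.068000, 0.136200) → end (x,ẋ)=(0.160156, 0.603528)
phase 2: p=0.1748, T=0.369, ωT=1.072609, cosh=1.632555, sinh=1.290441; start (x,ẋ)=(0.160156, 0.603528) → end (x,ẋ)=(0.418822, 0.930363)
phase 3: p=0.5343, T=0.479, ωT=1.392357, cosh=2.136407, sinh=1.887918; start (x,ẋ)=(0.418822, 0.930363) → end (x,ẋ)=(0.891848, 1.353915)
phase 4: p=0.9217, T=0.287, ωT=0.834252, cosh=1.368645, sinh=0.934445; start (x,ẋ)=(0.891848, 1.353915) → end (x,ẋ)=(1.316084, 1.771943)
phase 5: p=1.1102, T=0.431, ωT=1.252831, cosh=1.892966, sinh=1.607271; start (x,ẋ)=(1.316084, 1.771943) → end (x,ẋ)=(2.479701, 4.316122)

x = 2.4797, ẋ = 4.3161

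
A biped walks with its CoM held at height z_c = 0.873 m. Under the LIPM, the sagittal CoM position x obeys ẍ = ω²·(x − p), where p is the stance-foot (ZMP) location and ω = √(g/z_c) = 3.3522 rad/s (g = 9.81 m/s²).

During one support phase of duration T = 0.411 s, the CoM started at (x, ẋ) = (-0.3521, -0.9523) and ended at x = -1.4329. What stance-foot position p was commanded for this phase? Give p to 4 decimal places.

ωT = 3.3522·0.411 = 1.377754; cosh(ωT) = 2.109064, sinh(ωT) = 1.856920
x(T) = p + (x₀−p)·cosh(ωT) + (ẋ₀/ω)·sinh(ωT) ⇒ p·(1 − cosh) = x(T) − x₀·cosh − (ẋ₀/ω)·sinh
numerator   = -1.4329 − (-0.3521)·2.109064 − (-0.9523/3.3522)·1.856920 = -0.162781
denominator = 1 − 2.109064 = -1.109064
p = -0.162781 / -1.109064 = 0.1468

p = 0.1468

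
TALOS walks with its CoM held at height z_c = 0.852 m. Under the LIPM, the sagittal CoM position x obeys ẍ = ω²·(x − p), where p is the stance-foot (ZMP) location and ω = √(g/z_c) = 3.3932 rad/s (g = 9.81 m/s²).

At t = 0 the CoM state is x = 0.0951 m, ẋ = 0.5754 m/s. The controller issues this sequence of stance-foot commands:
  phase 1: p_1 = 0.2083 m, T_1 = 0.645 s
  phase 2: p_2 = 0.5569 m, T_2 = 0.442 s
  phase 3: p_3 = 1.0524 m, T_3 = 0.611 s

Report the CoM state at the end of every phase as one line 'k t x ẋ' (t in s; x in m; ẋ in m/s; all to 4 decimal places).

phase 1: p=0.2083, T=0.645, ωT=2.188614, cosh=4.517455, sinh=4.405383; start (x,ẋ)=(0.095100, 0.575400) → end (x,ẋ)=(0.443964, 0.907191)
phase 2: p=0.5569, T=0.442, ωT=1.499794, cosh=2.351972, sinh=2.128796; start (x,ẋ)=(0.443964, 0.907191) → end (x,ẋ)=(0.860424, 1.317905)
phase 3: p=1.0524, T=0.611, ωT=2.073245, cosh=4.038180, sinh=3.912403; start (x,ẋ)=(0.860424, 1.317905) → end (x,ẋ)=(1.796728, 2.773350)

1 0.6450 0.4440 0.9072
2 1.0870 0.8604 1.3179
3 1.6980 1.7967 2.7734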